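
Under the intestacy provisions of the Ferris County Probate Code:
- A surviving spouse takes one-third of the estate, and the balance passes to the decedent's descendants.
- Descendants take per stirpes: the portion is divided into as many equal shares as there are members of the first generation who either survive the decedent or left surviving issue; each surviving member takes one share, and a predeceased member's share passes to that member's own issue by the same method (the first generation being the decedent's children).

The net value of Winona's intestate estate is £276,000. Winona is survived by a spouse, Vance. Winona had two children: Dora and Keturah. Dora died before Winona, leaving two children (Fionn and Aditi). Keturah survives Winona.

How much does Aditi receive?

Vance takes one-third of £276,000 = £92,000. The remaining £184,000 passes to the descendants.
The descendants' portion (£184,000) is divided into 2 shares of £92,000: Keturah takes £92,000; Dora's £92,000 share passes to Dora's issue.
Dora's share (£92,000) is divided into 2 shares of £46,000: Fionn and Aditi each take £46,000.

Aditi receives £46,000.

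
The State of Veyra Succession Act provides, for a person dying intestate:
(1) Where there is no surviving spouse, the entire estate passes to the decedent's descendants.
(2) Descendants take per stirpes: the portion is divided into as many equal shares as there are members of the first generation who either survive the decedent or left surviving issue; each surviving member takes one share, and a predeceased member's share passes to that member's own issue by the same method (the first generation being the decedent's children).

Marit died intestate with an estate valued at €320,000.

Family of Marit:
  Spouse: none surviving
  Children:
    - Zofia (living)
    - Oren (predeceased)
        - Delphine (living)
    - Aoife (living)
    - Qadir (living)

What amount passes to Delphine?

Delphine receives €80,000.

The entire €320,000 passes to the descendants.
That amount (€320,000) is divided into 4 shares of €80,000: Zofia, Aoife, and Qadir each take €80,000; Oren's €80,000 share passes to Oren's issue.
Oren's share (€80,000) passes entirely to Delphine.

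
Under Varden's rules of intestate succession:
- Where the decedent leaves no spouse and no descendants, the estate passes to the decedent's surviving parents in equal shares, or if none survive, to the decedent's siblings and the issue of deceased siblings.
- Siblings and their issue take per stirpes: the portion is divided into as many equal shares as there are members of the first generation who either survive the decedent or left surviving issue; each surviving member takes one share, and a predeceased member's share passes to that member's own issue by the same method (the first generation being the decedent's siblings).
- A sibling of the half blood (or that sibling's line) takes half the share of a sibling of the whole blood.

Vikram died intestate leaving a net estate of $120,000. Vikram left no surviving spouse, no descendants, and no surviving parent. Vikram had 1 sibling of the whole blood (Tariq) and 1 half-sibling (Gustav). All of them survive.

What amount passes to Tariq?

The entire $120,000 passes to the siblings and their issue.
Counting each half-blood sibling's line as half a unit, there are 3/2 units in $120,000, so one unit is $80,000. Whole-blood lines (Tariq) take $80,000 each; half-blood lines (Gustav) take $40,000 each.

Tariq receives $80,000.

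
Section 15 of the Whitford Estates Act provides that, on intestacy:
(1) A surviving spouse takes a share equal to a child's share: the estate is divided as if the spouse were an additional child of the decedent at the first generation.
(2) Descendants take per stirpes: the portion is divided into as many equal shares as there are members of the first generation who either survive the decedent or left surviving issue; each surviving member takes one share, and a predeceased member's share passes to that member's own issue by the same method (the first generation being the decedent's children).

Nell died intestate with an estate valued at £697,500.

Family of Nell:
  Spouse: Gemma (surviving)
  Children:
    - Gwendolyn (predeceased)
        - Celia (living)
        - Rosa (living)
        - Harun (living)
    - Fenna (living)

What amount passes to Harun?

The spouse counts as an additional share at the children's level, so there are 3 primary shares of £232,500. Gemma takes one such share (£232,500).
The children's combined portion (£465,000) is divided into 2 shares of £232,500: Fenna takes £232,500; Gwendolyn's £232,500 share passes to Gwendolyn's issue.
Gwendolyn's share (£232,500) is divided into 3 shares of £77,500: Celia, Rosa, and Harun each take £77,500.

Harun receives £77,500.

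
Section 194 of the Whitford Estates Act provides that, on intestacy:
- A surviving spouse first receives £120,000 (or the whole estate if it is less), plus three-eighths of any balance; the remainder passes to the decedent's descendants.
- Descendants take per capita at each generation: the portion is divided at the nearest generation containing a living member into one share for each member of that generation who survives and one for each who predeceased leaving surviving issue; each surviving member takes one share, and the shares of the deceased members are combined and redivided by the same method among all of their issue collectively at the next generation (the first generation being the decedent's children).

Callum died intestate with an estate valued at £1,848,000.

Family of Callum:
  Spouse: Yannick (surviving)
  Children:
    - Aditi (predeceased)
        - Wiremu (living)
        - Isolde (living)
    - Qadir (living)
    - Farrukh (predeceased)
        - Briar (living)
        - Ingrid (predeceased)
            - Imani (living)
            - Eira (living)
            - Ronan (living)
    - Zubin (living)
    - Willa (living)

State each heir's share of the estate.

Yannick first takes £120,000, leaving a balance of £1,728,000. Yannick then takes three-eighths of the balance (£648,000), for a total of £768,000. The remaining £1,080,000 passes to the descendants.
The descendants' portion (£1,080,000) is divided at the children's generation into 5 shares of £216,000. Qadir, Zubin, and Willa each take £216,000. The 2 shares of the deceased (Aditi and Farrukh) are combined into a pool of £432,000.
That pool (£432,000) is divided at the grandchildren's generation into 4 shares of £108,000. Wiremu, Isolde, and Briar each take £108,000. The remaining share for the deceased Ingrid (£108,000) is carried to the next generation.
That pool (£108,000) is divided at the great-grandchildren's generation equally among Imani, Eira, and Ronan: £36,000 each.

Yannick: £768,000; Wiremu: £108,000; Isolde: £108,000; Qadir: £216,000; Briar: £108,000; Imani: £36,000; Eira: £36,000; Ronan: £36,000; Zubin: £216,000; Willa: £216,000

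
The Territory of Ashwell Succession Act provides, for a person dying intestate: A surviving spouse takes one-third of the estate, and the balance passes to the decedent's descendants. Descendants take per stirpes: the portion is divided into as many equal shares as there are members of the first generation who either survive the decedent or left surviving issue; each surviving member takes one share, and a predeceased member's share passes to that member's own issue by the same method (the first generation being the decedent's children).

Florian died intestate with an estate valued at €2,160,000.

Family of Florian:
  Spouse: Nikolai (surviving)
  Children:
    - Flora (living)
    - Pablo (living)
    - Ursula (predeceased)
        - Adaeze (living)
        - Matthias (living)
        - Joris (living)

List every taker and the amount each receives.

Nikolai: €720,000; Flora: €480,000; Pablo: €480,000; Adaeze: €160,000; Matthias: €160,000; Joris: €160,000

Nikolai takes one-third of €2,160,000 = €720,000. The remaining €1,440,000 passes to the descendants.
The descendants' portion (€1,440,000) is divided into 3 shares of €480,000: Flora and Pablo each take €480,000; Ursula's €480,000 share passes to Ursula's issue.
Ursula's share (€480,000) is divided into 3 shares of €160,000: Adaeze, Matthias, and Joris each take €160,000.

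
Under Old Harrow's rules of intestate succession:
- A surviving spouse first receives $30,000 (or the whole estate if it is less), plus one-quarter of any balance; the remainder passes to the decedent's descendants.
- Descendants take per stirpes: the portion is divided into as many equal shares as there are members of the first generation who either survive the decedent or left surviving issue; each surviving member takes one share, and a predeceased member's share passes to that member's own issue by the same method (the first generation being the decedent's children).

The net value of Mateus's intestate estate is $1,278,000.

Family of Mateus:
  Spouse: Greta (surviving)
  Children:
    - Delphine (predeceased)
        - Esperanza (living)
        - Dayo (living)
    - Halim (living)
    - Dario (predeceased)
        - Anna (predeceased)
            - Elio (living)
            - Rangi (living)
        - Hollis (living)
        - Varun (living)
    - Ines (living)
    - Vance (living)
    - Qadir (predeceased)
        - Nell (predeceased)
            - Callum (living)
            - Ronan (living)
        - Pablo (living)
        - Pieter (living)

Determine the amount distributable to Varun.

Greta first takes $30,000, leaving a balance of $1,248,000. Greta then takes one-quarter of the balance ($312,000), for a total of $342,000. The remaining $936,000 passes to the descendants.
The descendants' portion ($936,000) is divided into 6 shares of $156,000: Halim, Ines, and Vance each take $156,000; Delphine's $156,000 share passes to Delphine's issue; Dario's $156,000 share passes to Dario's issue; Qadir's $156,000 share passes to Qadir's issue.
Delphine's share ($156,000) is divided into 2 shares of $78,000: Esperanza and Dayo each take $78,000.
Dario's share ($156,000) is divided into 3 shares of $52,000: Hollis and Varun each take $52,000; Anna's $52,000 share passes to Anna's issue.
Anna's share ($52,000) is divided into 2 shares of $26,000: Elio and Rangi each take $26,000.
Qadir's share ($156,000) is divided into 3 shares of $52,000: Pablo and Pieter each take $52,000; Nell's $52,000 share passes to Nell's issue.
Nell's share ($52,000) is divided into 2 shares of $26,000: Callum and Ronan each take $26,000.

Varun receives $52,000.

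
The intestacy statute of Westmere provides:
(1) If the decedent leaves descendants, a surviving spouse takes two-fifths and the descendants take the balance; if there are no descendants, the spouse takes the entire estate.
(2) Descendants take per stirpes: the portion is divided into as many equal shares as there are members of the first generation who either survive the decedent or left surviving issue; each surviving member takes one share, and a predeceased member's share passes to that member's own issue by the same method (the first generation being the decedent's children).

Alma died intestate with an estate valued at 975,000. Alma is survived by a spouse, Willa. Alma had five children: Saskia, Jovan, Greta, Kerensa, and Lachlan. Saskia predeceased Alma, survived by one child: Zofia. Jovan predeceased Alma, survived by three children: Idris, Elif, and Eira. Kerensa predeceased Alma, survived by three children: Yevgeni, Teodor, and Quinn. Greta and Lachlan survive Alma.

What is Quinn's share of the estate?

Willa takes two-fifths of 975,000 = 390,000. The remaining 585,000 passes to the descendants.
The descendants' portion (585,000) is divided into 5 shares of 117,000: Greta and Lachlan each take 117,000; Saskia's 117,000 share passes to Saskia's issue; Jovan's 117,000 share passes to Jovan's issue; Kerensa's 117,000 share passes to Kerensa's issue.
Saskia's share (117,000) passes entirely to Zofia.
Jovan's share (117,000) is divided into 3 shares of 39,000: Idris, Elif, and Eira each take 39,000.
Kerensa's share (117,000) is divided into 3 shares of 39,000: Yevgeni, Teodor, and Quinn each take 39,000.

Quinn receives 39,000.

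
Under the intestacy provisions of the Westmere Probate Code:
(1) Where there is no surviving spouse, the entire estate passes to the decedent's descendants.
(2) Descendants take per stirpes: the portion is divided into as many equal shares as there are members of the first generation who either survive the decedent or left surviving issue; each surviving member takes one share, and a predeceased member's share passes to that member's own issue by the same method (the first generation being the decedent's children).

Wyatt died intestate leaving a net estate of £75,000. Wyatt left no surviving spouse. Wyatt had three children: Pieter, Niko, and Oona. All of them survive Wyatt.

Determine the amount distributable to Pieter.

Pieter receives £25,000.

The entire £75,000 passes to the descendants.
That amount (£75,000) is divided into 3 shares of £25,000: Pieter, Niko, and Oona each take £25,000.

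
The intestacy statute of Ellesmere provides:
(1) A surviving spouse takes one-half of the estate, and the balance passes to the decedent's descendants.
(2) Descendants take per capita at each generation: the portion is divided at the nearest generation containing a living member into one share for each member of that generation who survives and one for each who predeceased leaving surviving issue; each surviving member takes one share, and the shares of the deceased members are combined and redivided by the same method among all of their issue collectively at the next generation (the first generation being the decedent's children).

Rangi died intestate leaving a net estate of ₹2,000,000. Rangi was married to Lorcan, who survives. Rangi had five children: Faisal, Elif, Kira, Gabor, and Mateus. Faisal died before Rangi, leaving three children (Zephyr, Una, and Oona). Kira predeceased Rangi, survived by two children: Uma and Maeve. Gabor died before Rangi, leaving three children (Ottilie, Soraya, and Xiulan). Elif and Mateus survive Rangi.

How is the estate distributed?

Lorcan: ₹1,000,000; Zephyr: ₹75,000; Una: ₹75,000; Oona: ₹75,000; Elif: ₹200,000; Uma: ₹75,000; Maeve: ₹75,000; Ottilie: ₹75,000; Soraya: ₹75,000; Xiulan: ₹75,000; Mateus: ₹200,000

Lorcan takes one-half of ₹2,000,000 = ₹1,000,000. The remaining ₹1,000,000 passes to the descendants.
The descendants' portion (₹1,000,000) is divided at the children's generation into 5 shares of ₹200,000. Elif and Mateus each take ₹200,000. The 3 shares of the deceased (Faisal, Kira, and Gabor) are combined into a pool of ₹600,000.
That pool (₹600,000) is divided at the grandchildren's generation equally among Zephyr, Una, Oona, Uma, Maeve, Ottilie, Soraya, and Xiulan: ₹75,000 each.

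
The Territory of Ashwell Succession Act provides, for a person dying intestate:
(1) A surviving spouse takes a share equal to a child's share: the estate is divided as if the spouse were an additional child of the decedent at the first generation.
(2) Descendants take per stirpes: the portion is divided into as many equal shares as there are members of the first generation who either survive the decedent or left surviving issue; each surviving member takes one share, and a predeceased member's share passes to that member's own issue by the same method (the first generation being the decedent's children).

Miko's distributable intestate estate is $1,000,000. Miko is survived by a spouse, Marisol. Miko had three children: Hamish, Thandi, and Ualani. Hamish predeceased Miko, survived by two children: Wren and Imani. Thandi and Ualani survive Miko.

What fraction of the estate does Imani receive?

Imani receives 1/8 of the estate.

The spouse counts as an additional share at the children's level, so there are 4 primary shares of $250,000. Marisol takes one such share ($250,000).
The children's combined portion ($750,000) is divided into 3 shares of $250,000: Thandi and Ualani each take $250,000; Hamish's $250,000 share passes to Hamish's issue.
Hamish's share ($250,000) is divided into 2 shares of $125,000: Wren and Imani each take $125,000.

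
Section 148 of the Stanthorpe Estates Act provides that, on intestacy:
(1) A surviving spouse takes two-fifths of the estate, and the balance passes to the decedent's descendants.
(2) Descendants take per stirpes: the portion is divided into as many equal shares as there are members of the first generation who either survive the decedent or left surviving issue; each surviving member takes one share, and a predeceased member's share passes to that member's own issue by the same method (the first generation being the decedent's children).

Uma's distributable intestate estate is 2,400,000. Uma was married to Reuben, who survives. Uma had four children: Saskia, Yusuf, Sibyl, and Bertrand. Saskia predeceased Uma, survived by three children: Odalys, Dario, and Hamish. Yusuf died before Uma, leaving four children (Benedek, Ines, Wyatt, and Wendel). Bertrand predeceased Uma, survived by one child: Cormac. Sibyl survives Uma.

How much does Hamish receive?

Hamish receives 120,000.

Reuben takes two-fifths of 2,400,000 = 960,000. The remaining 1,440,000 passes to the descendants.
The descendants' portion (1,440,000) is divided into 4 shares of 360,000: Sibyl takes 360,000; Saskia's 360,000 share passes to Saskia's issue; Yusuf's 360,000 share passes to Yusuf's issue; Bertrand's 360,000 share passes to Bertrand's issue.
Saskia's share (360,000) is divided into 3 shares of 120,000: Odalys, Dario, and Hamish each take 120,000.
Yusuf's share (360,000) is divided into 4 shares of 90,000: Benedek, Ines, Wyatt, and Wendel each take 90,000.
Bertrand's share (360,000) passes entirely to Cormac.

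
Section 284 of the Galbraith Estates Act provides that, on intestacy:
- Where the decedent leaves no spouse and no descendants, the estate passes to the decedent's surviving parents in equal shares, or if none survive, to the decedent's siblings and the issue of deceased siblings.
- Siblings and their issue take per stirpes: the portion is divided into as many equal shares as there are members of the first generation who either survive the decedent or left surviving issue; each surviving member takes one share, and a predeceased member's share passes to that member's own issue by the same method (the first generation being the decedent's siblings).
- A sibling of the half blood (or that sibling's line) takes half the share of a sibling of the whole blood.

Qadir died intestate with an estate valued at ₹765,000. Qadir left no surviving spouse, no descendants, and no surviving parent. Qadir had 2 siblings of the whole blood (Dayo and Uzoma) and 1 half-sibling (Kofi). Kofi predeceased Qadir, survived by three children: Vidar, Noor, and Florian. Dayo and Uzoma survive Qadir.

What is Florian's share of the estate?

Florian receives ₹51,000.

The entire ₹765,000 passes to the siblings and their issue.
Counting each half-blood sibling's line as half a unit, there are 5/2 units in ₹765,000, so one unit is ₹306,000. Whole-blood lines (Dayo and Uzoma) take ₹306,000 each; half-blood lines (Kofi) take ₹153,000 each.
Kofi's share (₹153,000) is divided into 3 shares of ₹51,000: Vidar, Noor, and Florian each take ₹51,000.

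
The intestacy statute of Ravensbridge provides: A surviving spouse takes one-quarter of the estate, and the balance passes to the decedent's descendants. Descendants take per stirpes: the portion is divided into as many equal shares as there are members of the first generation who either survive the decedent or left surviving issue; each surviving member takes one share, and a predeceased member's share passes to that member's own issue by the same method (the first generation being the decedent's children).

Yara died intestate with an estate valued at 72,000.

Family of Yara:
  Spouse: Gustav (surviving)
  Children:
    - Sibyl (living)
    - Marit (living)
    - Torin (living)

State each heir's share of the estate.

Gustav: 18,000; Sibyl: 18,000; Marit: 18,000; Torin: 18,000

Gustav takes one-quarter of 72,000 = 18,000. The remaining 54,000 passes to the descendants.
The descendants' portion (54,000) is divided into 3 shares of 18,000: Sibyl, Marit, and Torin each take 18,000.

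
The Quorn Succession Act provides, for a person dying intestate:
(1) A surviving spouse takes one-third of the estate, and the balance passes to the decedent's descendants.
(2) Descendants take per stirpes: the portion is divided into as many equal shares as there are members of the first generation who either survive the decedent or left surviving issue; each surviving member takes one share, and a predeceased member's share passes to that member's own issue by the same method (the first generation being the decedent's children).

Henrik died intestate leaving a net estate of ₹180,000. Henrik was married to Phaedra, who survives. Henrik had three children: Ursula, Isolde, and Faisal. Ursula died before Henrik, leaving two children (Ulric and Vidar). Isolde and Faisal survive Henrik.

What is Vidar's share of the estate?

Vidar receives ₹20,000.

Phaedra takes one-third of ₹180,000 = ₹60,000. The remaining ₹120,000 passes to the descendants.
The descendants' portion (₹120,000) is divided into 3 shares of ₹40,000: Isolde and Faisal each take ₹40,000; Ursula's ₹40,000 share passes to Ursula's issue.
Ursula's share (₹40,000) is divided into 2 shares of ₹20,000: Ulric and Vidar each take ₹20,000.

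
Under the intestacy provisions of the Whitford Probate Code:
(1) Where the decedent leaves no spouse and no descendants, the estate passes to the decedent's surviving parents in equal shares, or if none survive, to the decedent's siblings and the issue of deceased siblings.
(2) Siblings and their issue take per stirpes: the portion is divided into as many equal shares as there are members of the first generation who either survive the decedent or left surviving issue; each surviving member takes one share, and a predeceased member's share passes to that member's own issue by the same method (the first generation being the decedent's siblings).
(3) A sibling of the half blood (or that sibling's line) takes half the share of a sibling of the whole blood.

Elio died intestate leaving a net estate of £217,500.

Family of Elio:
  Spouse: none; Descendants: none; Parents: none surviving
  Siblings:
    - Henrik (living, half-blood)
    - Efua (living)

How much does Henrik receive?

Henrik receives £72,500.

The entire £217,500 passes to the siblings and their issue.
Counting each half-blood sibling's line as half a unit, there are 3/2 units in £217,500, so one unit is £145,000. Whole-blood lines (Efua) take £145,000 each; half-blood lines (Henrik) take £72,500 each.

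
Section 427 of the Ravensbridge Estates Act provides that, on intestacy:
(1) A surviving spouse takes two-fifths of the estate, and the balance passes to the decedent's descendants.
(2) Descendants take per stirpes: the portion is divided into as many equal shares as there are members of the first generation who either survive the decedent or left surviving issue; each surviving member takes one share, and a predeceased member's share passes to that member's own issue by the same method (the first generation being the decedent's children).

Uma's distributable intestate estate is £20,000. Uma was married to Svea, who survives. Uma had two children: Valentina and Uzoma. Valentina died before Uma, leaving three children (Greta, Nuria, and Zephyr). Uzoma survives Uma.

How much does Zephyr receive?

Svea takes two-fifths of £20,000 = £8,000. The remaining £12,000 passes to the descendants.
The descendants' portion (£12,000) is divided into 2 shares of £6,000: Uzoma takes £6,000; Valentina's £6,000 share passes to Valentina's issue.
Valentina's share (£6,000) is divided into 3 shares of £2,000: Greta, Nuria, and Zephyr each take £2,000.

Zephyr receives £2,000.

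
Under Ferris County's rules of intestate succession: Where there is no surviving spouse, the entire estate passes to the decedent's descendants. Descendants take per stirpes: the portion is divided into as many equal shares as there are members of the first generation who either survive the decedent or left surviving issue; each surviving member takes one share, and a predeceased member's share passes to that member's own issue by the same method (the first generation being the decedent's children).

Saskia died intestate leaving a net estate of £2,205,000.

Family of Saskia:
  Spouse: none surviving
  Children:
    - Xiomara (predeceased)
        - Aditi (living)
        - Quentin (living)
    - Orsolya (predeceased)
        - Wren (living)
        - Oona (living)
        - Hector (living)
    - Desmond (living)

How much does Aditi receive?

Aditi receives £367,500.

The entire £2,205,000 passes to the descendants.
That amount (£2,205,000) is divided into 3 shares of £735,000: Desmond takes £735,000; Xiomara's £735,000 share passes to Xiomara's issue; Orsolya's £735,000 share passes to Orsolya's issue.
Xiomara's share (£735,000) is divided into 2 shares of £367,500: Aditi and Quentin each take £367,500.
Orsolya's share (£735,000) is divided into 3 shares of £245,000: Wren, Oona, and Hector each take £245,000.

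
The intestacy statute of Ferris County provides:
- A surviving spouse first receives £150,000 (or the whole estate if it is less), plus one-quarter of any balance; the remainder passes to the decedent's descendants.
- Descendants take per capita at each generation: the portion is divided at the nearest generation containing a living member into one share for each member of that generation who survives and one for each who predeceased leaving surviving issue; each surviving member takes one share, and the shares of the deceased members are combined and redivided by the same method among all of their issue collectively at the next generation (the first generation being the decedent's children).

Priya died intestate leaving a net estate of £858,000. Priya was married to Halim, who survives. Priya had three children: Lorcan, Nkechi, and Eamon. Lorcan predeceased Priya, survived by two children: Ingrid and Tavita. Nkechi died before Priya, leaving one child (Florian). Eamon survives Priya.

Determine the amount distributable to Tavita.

Halim first takes £150,000, leaving a balance of £708,000. Halim then takes one-quarter of the balance (£177,000), for a total of £327,000. The remaining £531,000 passes to the descendants.
The descendants' portion (£531,000) is divided at the children's generation into 3 shares of £177,000. Eamon takes £177,000. The 2 shares of the deceased (Lorcan and Nkechi) are combined into a pool of £354,000.
That pool (£354,000) is divided at the grandchildren's generation equally among Ingrid, Tavita, and Florian: £118,000 each.

Tavita receives £118,000.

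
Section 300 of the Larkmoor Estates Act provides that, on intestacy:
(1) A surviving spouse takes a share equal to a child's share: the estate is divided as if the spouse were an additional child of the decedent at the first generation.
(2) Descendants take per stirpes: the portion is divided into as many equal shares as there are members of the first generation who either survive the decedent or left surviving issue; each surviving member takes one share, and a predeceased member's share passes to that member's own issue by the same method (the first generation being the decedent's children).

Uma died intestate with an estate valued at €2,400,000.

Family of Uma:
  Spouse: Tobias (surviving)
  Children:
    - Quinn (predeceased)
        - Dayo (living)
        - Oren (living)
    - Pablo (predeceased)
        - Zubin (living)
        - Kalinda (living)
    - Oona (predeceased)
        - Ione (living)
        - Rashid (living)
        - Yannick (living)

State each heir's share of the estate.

Tobias: €600,000; Dayo: €300,000; Oren: €300,000; Zubin: €300,000; Kalinda: €300,000; Ione: €200,000; Rashid: €200,000; Yannick: €200,000

The spouse counts as an additional share at the children's level, so there are 4 primary shares of €600,000. Tobias takes one such share (€600,000).
The children's combined portion (€1,800,000) is divided into 3 shares of €600,000: Quinn's €600,000 share passes to Quinn's issue; Pablo's €600,000 share passes to Pablo's issue; Oona's €600,000 share passes to Oona's issue.
Quinn's share (€600,000) is divided into 2 shares of €300,000: Dayo and Oren each take €300,000.
Pablo's share (€600,000) is divided into 2 shares of €300,000: Zubin and Kalinda each take €300,000.
Oona's share (€600,000) is divided into 3 shares of €200,000: Ione, Rashid, and Yannick each take €200,000.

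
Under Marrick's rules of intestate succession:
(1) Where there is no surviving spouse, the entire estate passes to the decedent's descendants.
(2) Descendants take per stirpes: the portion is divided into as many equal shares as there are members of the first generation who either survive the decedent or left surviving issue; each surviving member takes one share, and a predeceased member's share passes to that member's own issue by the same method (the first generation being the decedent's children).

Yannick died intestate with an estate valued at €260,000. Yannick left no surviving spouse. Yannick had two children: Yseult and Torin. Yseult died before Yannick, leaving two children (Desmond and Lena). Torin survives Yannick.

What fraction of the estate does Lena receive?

The entire €260,000 passes to the descendants.
That amount (€260,000) is divided into 2 shares of €130,000: Torin takes €130,000; Yseult's €130,000 share passes to Yseult's issue.
Yseult's share (€130,000) is divided into 2 shares of €65,000: Desmond and Lena each take €65,000.

Lena receives 1/4 of the estate.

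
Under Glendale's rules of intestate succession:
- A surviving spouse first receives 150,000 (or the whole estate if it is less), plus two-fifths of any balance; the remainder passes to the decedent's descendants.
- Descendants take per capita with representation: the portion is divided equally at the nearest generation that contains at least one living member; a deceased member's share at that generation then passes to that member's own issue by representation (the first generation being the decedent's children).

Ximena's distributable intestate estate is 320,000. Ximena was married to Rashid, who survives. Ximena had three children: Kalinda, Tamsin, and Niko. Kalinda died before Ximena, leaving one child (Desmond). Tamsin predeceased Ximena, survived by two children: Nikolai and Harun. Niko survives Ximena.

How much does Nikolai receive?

Rashid first takes 150,000, leaving a balance of 170,000. Rashid then takes two-fifths of the balance (68,000), for a total of 218,000. The remaining 102,000 passes to the descendants.
The descendants' portion (102,000) is divided into 3 shares of 34,000: Niko takes 34,000; Kalinda's 34,000 share passes to Kalinda's issue; Tamsin's 34,000 share passes to Tamsin's issue.
Kalinda's share (34,000) passes entirely to Desmond.
Tamsin's share (34,000) is divided into 2 shares of 17,000: Nikolai and Harun each take 17,000.

Nikolai receives 17,000.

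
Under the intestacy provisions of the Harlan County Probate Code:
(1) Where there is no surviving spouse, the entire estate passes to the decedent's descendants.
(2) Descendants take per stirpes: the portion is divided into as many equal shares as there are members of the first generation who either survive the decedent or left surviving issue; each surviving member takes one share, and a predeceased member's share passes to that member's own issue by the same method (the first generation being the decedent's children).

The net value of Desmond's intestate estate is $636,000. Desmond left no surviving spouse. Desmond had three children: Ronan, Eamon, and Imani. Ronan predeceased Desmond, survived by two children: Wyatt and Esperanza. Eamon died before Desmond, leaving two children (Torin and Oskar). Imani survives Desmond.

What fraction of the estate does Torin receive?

Torin receives 1/6 of the estate.

The entire $636,000 passes to the descendants.
That amount ($636,000) is divided into 3 shares of $212,000: Imani takes $212,000; Ronan's $212,000 share passes to Ronan's issue; Eamon's $212,000 share passes to Eamon's issue.
Ronan's share ($212,000) is divided into 2 shares of $106,000: Wyatt and Esperanza each take $106,000.
Eamon's share ($212,000) is divided into 2 shares of $106,000: Torin and Oskar each take $106,000.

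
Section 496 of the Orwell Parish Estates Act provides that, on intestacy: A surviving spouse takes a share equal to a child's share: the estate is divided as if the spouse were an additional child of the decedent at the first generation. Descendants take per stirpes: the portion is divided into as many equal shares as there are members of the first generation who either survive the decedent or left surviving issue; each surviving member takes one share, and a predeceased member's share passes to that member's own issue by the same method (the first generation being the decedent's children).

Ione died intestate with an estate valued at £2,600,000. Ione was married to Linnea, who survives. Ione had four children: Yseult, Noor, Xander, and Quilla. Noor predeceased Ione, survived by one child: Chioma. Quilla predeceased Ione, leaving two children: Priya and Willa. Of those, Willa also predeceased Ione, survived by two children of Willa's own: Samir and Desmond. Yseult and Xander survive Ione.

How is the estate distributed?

The spouse counts as an additional share at the children's level, so there are 5 primary shares of £520,000. Linnea takes one such share (£520,000).
The children's combined portion (£2,080,000) is divided into 4 shares of £520,000: Yseult and Xander each take £520,000; Noor's £520,000 share passes to Noor's issue; Quilla's £520,000 share passes to Quilla's issue.
Noor's share (£520,000) passes entirely to Chioma.
Quilla's share (£520,000) is divided into 2 shares of £260,000: Priya takes £260,000; Willa's £260,000 share passes to Willa's issue.
Willa's share (£260,000) is divided into 2 shares of £130,000: Samir and Desmond each take £130,000.

Linnea: £520,000; Yseult: £520,000; Chioma: £520,000; Xander: £520,000; Priya: £260,000; Samir: £130,000; Desmond: £130,000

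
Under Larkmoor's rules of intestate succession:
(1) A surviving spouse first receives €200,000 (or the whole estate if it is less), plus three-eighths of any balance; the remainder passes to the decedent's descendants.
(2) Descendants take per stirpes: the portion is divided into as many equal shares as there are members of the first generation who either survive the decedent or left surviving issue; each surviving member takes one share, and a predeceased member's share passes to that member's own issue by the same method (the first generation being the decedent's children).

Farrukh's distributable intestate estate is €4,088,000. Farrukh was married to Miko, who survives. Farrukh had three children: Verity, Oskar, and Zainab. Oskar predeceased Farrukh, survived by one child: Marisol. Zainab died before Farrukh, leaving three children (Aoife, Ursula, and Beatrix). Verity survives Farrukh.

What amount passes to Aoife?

Miko first takes €200,000, leaving a balance of €3,888,000. Miko then takes three-eighths of the balance (€1,458,000), for a total of €1,658,000. The remaining €2,430,000 passes to the descendants.
The descendants' portion (€2,430,000) is divided into 3 shares of €810,000: Verity takes €810,000; Oskar's €810,000 share passes to Oskar's issue; Zainab's €810,000 share passes to Zainab's issue.
Oskar's share (€810,000) passes entirely to Marisol.
Zainab's share (€810,000) is divided into 3 shares of €270,000: Aoife, Ursula, and Beatrix each take €270,000.

Aoife receives €270,000.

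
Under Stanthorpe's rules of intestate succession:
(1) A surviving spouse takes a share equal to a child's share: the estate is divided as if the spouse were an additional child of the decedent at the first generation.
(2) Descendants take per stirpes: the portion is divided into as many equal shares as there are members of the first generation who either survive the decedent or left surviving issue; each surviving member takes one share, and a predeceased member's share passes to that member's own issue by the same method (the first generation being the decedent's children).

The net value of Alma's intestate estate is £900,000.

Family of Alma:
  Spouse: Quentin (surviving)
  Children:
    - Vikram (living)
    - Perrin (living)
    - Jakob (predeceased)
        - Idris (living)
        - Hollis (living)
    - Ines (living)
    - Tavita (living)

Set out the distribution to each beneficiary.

Quentin: £150,000; Vikram: £150,000; Perrin: £150,000; Idris: £75,000; Hollis: £75,000; Ines: £150,000; Tavita: £150,000

The spouse counts as an additional share at the children's level, so there are 6 primary shares of £150,000. Quentin takes one such share (£150,000).
The children's combined portion (£750,000) is divided into 5 shares of £150,000: Vikram, Perrin, Ines, and Tavita each take £150,000; Jakob's £150,000 share passes to Jakob's issue.
Jakob's share (£150,000) is divided into 2 shares of £75,000: Idris and Hollis each take £75,000.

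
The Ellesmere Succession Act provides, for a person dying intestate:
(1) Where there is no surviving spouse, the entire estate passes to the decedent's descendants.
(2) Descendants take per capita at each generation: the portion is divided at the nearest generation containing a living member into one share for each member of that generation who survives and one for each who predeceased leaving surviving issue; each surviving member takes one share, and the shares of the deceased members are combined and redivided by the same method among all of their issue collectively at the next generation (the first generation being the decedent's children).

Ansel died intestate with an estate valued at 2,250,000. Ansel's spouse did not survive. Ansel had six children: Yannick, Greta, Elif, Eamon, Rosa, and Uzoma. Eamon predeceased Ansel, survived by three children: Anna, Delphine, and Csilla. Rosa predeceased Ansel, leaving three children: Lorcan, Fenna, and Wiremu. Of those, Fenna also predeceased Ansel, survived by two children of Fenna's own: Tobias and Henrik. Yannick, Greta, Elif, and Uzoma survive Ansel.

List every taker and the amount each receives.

The entire 2,250,000 passes to the descendants.
That amount (2,250,000) is divided at the children's generation into 6 shares of 375,000. Yannick, Greta, Elif, and Uzoma each take 375,000. The 2 shares of the deceased (Eamon and Rosa) are combined into a pool of 750,000.
That pool (750,000) is divided at the grandchildren's generation into 6 shares of 125,000. Anna, Delphine, Csilla, Lorcan, and Wiremu each take 125,000. The remaining share for the deceased Fenna (125,000) is carried to the next generation.
That pool (125,000) is divided at the great-grandchildren's generation equally among Tobias and Henrik: 62,500 each.

Yannick: 375,000; Greta: 375,000; Elif: 375,000; Anna: 125,000; Delphine: 125,000; Csilla: 125,000; Lorcan: 125,000; Tobias: 62,500; Henrik: 62,500; Wiremu: 125,000; Uzoma: 375,000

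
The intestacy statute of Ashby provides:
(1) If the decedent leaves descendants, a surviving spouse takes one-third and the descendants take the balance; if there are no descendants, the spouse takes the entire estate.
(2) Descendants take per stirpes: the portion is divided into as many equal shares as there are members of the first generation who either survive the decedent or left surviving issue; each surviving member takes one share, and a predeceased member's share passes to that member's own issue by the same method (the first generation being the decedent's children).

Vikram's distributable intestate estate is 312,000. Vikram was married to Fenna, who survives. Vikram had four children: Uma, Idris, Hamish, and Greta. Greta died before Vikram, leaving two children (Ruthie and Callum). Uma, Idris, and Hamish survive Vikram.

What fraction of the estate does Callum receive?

Fenna takes one-third of 312,000 = 104,000. The remaining 208,000 passes to the descendants.
The descendants' portion (208,000) is divided into 4 shares of 52,000: Uma, Idris, and Hamish each take 52,000; Greta's 52,000 share passes to Greta's issue.
Greta's share (52,000) is divided into 2 shares of 26,000: Ruthie and Callum each take 26,000.

Callum receives 1/12 of the estate.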